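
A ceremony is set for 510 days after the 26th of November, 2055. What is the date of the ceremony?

the 19th of April, 2057

Count 510 days after November 26, 2055:
November 2055: 30 − 26 = 4 days remain.
Then 16 full months totalling 487 days.
April 1–19, 2057: 19 days.
Total: 4 + 487 + 19 = 510 days.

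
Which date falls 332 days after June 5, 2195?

May 2, 2196

Count 332 days after June 5, 2195:
June 2195: 30 − 5 = 25 days remain.
Then 10 full months totalling 305 days.
May 1–2, 2196: 2 days.
Residual: 332 days.
Total: 332 days.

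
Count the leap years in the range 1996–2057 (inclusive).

Years divisible by 4: 1996, 2000, …, 2056 — 16 in all.
2000 is divisible by 400, so still leap.
No century exceptions apply. Count: 16.

16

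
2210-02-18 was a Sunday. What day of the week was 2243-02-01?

Wednesday

From February 18, 2210 to February 18, 2242: 32 years, of which 8 contain a Feb 29 — 24×365 + 8×366 = 11688 days.
February 2242: 28 − 18 = 10 days remain (2242 is not a leap year, so February has 28 days).
Then 11 full months totalling 337 days.
February 1, 2243: 1 day (2243 is not a leap year).
Residual: 348 days.
Total: 12036 days.
12036 mod 7 = 3, so 3 days after Sunday is Wednesday.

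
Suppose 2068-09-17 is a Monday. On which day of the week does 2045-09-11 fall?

Monday

Count forward from the earlier date (September 11, 2045) to the later (September 17, 2068):
From September 11, 2045 to September 11, 2068: 23 years, of which 6 contain a Feb 29 — 17×365 + 6×366 = 8401 days.
Within September 2068: 17 − 11 = 6 days.
Total: 8407 days.
8407 is a multiple of 7, so 2045-09-11 falls on the same weekday: Monday.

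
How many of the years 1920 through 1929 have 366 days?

3

Years divisible by 4 in [1920, 1929]: 1920, 1924, 1928.
No century exceptions apply. Count: 3.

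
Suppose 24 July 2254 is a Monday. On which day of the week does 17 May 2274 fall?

Sunday

From July 24, 2254 to July 24, 2273: 19 years, of which 5 contain a Feb 29 — 14×365 + 5×366 = 6940 days.
July 2273: 31 − 24 = 7 days remain.
Then 9 full months totalling 273 days.
May 1–17, 2274: 17 days.
Residual: 297 days.
Total: 7237 days.
7237 mod 7 = 6, so 6 days after Monday is Sunday.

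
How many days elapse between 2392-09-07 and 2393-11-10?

429

September 7, 2392 → September 7, 2393: 365 days.
September 2393: 30 − 7 = 23 days remain.
Then October (31): 31 days.
November 1–10, 2393: 10 days.
Residual: 64 days.
Total: 429 days.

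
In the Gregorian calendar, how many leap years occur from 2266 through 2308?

Years divisible by 4 in [2266, 2308]: 2268, 2272, 2276, 2280, 2284, 2288, 2292, 2296, 2300, 2304, 2308.
Of these, 2300 is divisible by 100 but not 400, so not leap.
Leap years: 11 − 1 = 10.

10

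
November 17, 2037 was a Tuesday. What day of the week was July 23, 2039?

November 2037: 30 − 17 = 13 days remain.
Then 19 full months totalling 577 days.
July 1–23, 2039: 23 days.
Total: 13 + 577 + 23 = 613 days.
613 mod 7 = 4, so 4 days after Tuesday is Saturday.

Saturday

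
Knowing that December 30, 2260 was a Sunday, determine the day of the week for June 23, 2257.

Tuesday

Count forward from the earlier date (June 23, 2257) to the later (December 30, 2260):
Day-of-year of June 23, 2257: 174.
Day-of-year of December 30, 2260: 365.
2257 has 365 days, so 365 − 174 = 191 days remain in 2257.
Full years: 2258: 365; 2259: 365. Sum = 730.
Total: 191 + 730 + 365 = 1286 days.
1286 mod 7 = 5, so 5 days before Sunday is Tuesday.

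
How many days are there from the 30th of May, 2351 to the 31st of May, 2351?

1

Within May 2351: 31 − 30 = 1 day.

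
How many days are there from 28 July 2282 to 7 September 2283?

July 2282: 31 − 28 = 3 days remain.
Then 13 full months totalling 396 days.
September 1–7, 2283: 7 days.
Total: 3 + 396 + 7 = 406 days.

406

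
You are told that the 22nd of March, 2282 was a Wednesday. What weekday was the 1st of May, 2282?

March 2282: 31 − 22 = 9 days remain.
Then April (30): 30 days.
May 1, 2282: 1 day.
Total: 9 + 30 + 1 = 40 days.
40 mod 7 = 5, so 5 days after Wednesday is Monday.

Monday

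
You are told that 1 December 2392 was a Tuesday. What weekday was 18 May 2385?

Count forward from the earlier date (May 18, 2385) to the later (December 1, 2392):
Day-of-year of May 18, 2385: 138.
Day-of-year of December 1, 2392: 336.
2385 has 365 days, so 365 − 138 = 227 days remain in 2385.
Full years: 2386: 365; 2387: 365; 2388: 366; 2389: 365; 2390: 365; 2391: 365. Sum = 2191.
Total: 227 + 2191 + 336 = 2754 days.
2754 mod 7 = 3, so 3 days before Tuesday is Saturday.

Saturday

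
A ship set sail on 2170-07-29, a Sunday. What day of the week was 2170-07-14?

Count forward from the earlier date (July 14, 2170) to the later (July 29, 2170):
Within July 2170: 29 − 14 = 15 days.
15 mod 7 = 1, so 1 day before Sunday is Saturday.

Saturday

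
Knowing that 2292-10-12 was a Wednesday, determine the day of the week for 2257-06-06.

Count forward from the earlier date (June 6, 2257) to the later (October 12, 2292):
From June 6, 2257 to June 6, 2292: 35 years, of which 9 contain a Feb 29 — 26×365 + 9×366 = 12784 days.
June 2292: 30 − 6 = 24 days remain.
Then July (31), August (31), September (30): 31 + 31 + 30 = 92 days.
October 1–12, 2292: 12 days.
Residual: 128 days.
Total: 12912 days.
12912 mod 7 = 4, so 4 days before Wednesday is Saturday.

Saturday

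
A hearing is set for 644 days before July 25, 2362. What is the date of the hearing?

October 19, 2360

Count 644 days before July 25, 2362:
October 2360: 31 − 19 = 12 days remain.
Then 20 full months totalling 607 days.
July 1–25, 2362: 25 days.
Total: 12 + 607 + 25 = 644 days.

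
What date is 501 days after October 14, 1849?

February 27, 1851

Count 501 days after October 14, 1849:
October 14, 1849 → October 14, 1850: 365 days.
October 1850: 31 − 14 = 17 days remain.
Then November (30), December (31), January (31): 30 + 31 + 31 = 92 days.
February 1–27, 1851: 27 days (1851 is not a leap year).
Residual: 136 days.
Total: 501 days.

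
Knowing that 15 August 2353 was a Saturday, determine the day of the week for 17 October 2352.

Friday

Count forward from the earlier date (October 17, 2352) to the later (August 15, 2353):
October 2352: 31 − 17 = 14 days remain.
Then 9 full months totalling 273 days.
August 1–15, 2353: 15 days.
Total: 14 + 273 + 15 = 302 days.
302 mod 7 = 1, so 1 day before Saturday is Friday.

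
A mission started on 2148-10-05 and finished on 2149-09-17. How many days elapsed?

October 2148: 31 − 5 = 26 days remain.
Then 10 full months totalling 304 days.
September 1–17, 2149: 17 days.
Total: 26 + 304 + 17 = 347 days.

347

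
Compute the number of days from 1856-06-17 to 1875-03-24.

From June 17, 1856 to June 17, 1874: 18 years, of which 4 contain a Feb 29 — 14×365 + 4×366 = 6574 days.
June 1874: 30 − 17 = 13 days remain.
Then July (31), August (31), September (30), October (31), November (30), December (31), January (31), February 1875 (28): 31 + 31 + 30 + 31 + 30 + 31 + 31 + 28 = 243 days.
March 1–24, 1875: 24 days.
Residual: 280 days.
Total: 6854 days.

6854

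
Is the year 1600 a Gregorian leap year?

Yes

1600 is a leap year (divisible by 400).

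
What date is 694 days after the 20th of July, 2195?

the 13th of June, 2197

Count 694 days after July 20, 2195:
July 20, 2195 → July 20, 2196: 366 days (2196 is a leap year).
July 2196: 31 − 20 = 11 days remain.
Then 10 full months totalling 304 days.
June 1–13, 2197: 13 days.
Residual: 328 days.
Total: 694 days.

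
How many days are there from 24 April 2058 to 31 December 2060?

982

April 24, 2058 → April 24, 2059: 365 days.
April 24, 2059 → April 24, 2060: 366 days (2060 is a leap year).
April 2060: 30 − 24 = 6 days remain.
Then May (31), June (30), July (31), August (31), September (30), October (31), November (30): 31 + 30 + 31 + 31 + 30 + 31 + 30 = 214 days.
December 1–31, 2060: 31 days.
Residual: 251 days.
Total: 982 days.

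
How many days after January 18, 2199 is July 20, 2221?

From January 18, 2199 to January 18, 2221: 22 years, of which 5 contain a Feb 29 — 17×365 + 5×366 = 8035 days.
(2200 is not a leap year (divisible by 100 but not 400).)
January 2221: 31 − 18 = 13 days remain.
Then February 2221 (28), March (31), April (30), May (31), June (30): 28 + 31 + 30 + 31 + 30 = 150 days.
July 1–20, 2221: 20 days.
Residual: 183 days.
Total: 8218 days.

8218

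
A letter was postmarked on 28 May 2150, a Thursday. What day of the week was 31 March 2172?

Tuesday

From May 28, 2150 to May 28, 2171: 21 years, of which 5 contain a Feb 29 — 16×365 + 5×366 = 7670 days.
May 2171: 31 − 28 = 3 days remain.
Then 9 full months totalling 274 days.
March 1–31, 2172: 31 days.
Residual: 308 days.
Total: 7978 days.
7978 mod 7 = 5, so 5 days after Thursday is Tuesday.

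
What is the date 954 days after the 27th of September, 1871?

the 8th of May, 1874

Count 954 days after September 27, 1871:
Day-of-year of September 27, 1871: 270.
Day-of-year of May 8, 1874: 128.
1871 has 365 days, so 365 − 270 = 95 days remain in 1871.
Full years: 1872: 366; 1873: 365. Sum = 731.
Total: 95 + 731 + 128 = 954 days.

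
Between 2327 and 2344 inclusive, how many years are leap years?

Years divisible by 4 in [2327, 2344]: 2328, 2332, 2336, 2340, 2344.
No century exceptions apply. Count: 5.

5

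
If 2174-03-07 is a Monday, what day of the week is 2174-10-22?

March 2174: 31 − 7 = 24 days remain.
Then April (30), May (31), June (30), July (31), August (31), September (30): 30 + 31 + 30 + 31 + 31 + 30 = 183 days.
October 1–22, 2174: 22 days.
Total: 24 + 183 + 22 = 229 days.
229 mod 7 = 5, so 5 days after Monday is Saturday.

Saturday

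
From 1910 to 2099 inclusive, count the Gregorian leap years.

47

Years divisible by 4: 1912, 1916, …, 2096 — 47 in all.
2000 is divisible by 400, so still leap.
No century exceptions apply. Count: 47.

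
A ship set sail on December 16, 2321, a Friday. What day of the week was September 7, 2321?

Wednesday

Count forward from the earlier date (September 7, 2321) to the later (December 16, 2321):
September 2321: 30 − 7 = 23 days remain.
Then October (31), November (30): 31 + 30 = 61 days.
December 1–16, 2321: 16 days.
Total: 23 + 61 + 16 = 100 days.
100 mod 7 = 2, so 2 days before Friday is Wednesday.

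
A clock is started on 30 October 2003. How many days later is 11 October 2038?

12765

Day-of-year of October 30, 2003: 303.
Day-of-year of October 11, 2038: 284.
2003 has 365 days, so 365 − 303 = 62 days remain in 2003.
Full years 2004–2037: 25 common + 9 leap = 25×365 + 9×366 = 12419 days.
Total: 62 + 12419 + 284 = 12765 days.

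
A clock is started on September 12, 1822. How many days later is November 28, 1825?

1173

Day-of-year of September 12, 1822: 255.
Day-of-year of November 28, 1825: 332.
1822 has 365 days, so 365 − 255 = 110 days remain in 1822.
Full years: 1823: 365; 1824: 366. Sum = 731.
Total: 110 + 731 + 332 = 1173 days.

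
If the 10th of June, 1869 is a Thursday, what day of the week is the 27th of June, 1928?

Wednesday

From June 10, 1869 to June 10, 1928: 59 years, of which 14 contain a Feb 29 — 45×365 + 14×366 = 21549 days.
(1900 is not a leap year (divisible by 100 but not 400).)
Within June 1928: 27 − 10 = 17 days.
Total: 21566 days.
21566 mod 7 = 6, so 6 days after Thursday is Wednesday.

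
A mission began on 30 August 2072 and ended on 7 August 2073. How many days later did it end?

342

August 2072: 31 − 30 = 1 day remains.
Then 11 full months totalling 334 days.
August 1–7, 2073: 7 days.
Total: 1 + 334 + 7 = 342 days.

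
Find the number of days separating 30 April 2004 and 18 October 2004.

171

April 2004: 30 − 30 = 0 days remain.
Then May (31), June (30), July (31), August (31), September (30): 31 + 30 + 31 + 31 + 30 = 153 days.
October 1–18, 2004: 18 days.
Total: 0 + 153 + 18 = 171 days.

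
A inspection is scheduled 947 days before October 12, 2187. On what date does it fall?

March 9, 2185

Count 947 days before October 12, 2187:
March 9, 2185 → March 9, 2186: 365 days.
March 9, 2186 → March 9, 2187: 365 days.
March 2187: 31 − 9 = 22 days remain.
Then April (30), May (31), June (30), July (31), August (31), September (30): 30 + 31 + 30 + 31 + 31 + 30 = 183 days.
October 1–12, 2187: 12 days.
Residual: 217 days.
Total: 947 days.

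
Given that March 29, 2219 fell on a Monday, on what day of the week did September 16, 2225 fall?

Friday

Day-of-year of March 29, 2219: 88.
Day-of-year of September 16, 2225: 259.
2219 has 365 days, so 365 − 88 = 277 days remain in 2219.
Full years: 2220: 366; 2221: 365; 2222: 365; 2223: 365; 2224: 366. Sum = 1827.
Total: 277 + 1827 + 259 = 2363 days.
2363 mod 7 = 4, so 4 days after Monday is Friday.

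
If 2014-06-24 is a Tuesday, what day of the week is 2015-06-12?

Friday

June 2014: 30 − 24 = 6 days remain.
Then 11 full months totalling 335 days.
June 1–12, 2015: 12 days.
Total: 6 + 335 + 12 = 353 days.
353 mod 7 = 3, so 3 days after Tuesday is Friday.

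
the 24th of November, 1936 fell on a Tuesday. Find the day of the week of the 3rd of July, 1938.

November 24, 1936 → November 24, 1937: 365 days.
November 1937: 30 − 24 = 6 days remain.
Then December (31), January (31), February 1938 (28), March (31), April (30), May (31), June (30): 31 + 31 + 28 + 31 + 30 + 31 + 30 = 212 days.
July 1–3, 1938: 3 days.
Residual: 221 days.
Total: 586 days.
586 mod 7 = 5, so 5 days after Tuesday is Sunday.

Sunday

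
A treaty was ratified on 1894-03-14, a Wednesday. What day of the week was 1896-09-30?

Day-of-year of March 14, 1894: 73.
Day-of-year of September 30, 1896: 274.
1894 has 365 days, so 365 − 73 = 292 days remain in 1894.
Full years: 1895: 365. Sum = 365.
Total: 292 + 365 + 274 = 931 days.
931 is a multiple of 7, so 1896-09-30 falls on the same weekday: Wednesday.

Wednesday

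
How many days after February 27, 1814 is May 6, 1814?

February 1814: 28 − 27 = 1 day remains (1814 is not a leap year, so February has 28 days).
Then March (31), April (30): 31 + 30 = 61 days.
May 1–6, 1814: 6 days.
Total: 1 + 61 + 6 = 68 days.

68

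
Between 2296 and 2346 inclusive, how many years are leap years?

Years divisible by 4: 2296, 2300, …, 2344 — 13 in all.
Of these, 2300 is divisible by 100 but not 400, so not leap.
Leap years: 13 − 1 = 12.

12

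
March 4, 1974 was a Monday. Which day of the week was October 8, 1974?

March 1974: 31 − 4 = 27 days remain.
Then April (30), May (31), June (30), July (31), August (31), September (30): 30 + 31 + 30 + 31 + 31 + 30 = 183 days.
October 1–8, 1974: 8 days.
Total: 27 + 183 + 8 = 218 days.
218 mod 7 = 1, so 1 day after Monday is Tuesday.

Tuesday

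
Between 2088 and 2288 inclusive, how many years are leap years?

Years divisible by 4: 2088, 2092, …, 2288 — 51 in all.
Of these, 2100, 2200 are divisible by 100 but not 400, so not leap.
Leap years: 51 − 2 = 49.

49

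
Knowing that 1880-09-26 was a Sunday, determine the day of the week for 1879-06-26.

Thursday

Count forward from the earlier date (June 26, 1879) to the later (September 26, 1880):
Day-of-year of June 26, 1879: 177.
Day-of-year of September 26, 1880: 270.
1879 has 365 days, so 365 − 177 = 188 days remain in 1879.
Total: 188 + 270 = 458 days.
458 mod 7 = 3, so 3 days before Sunday is Thursday.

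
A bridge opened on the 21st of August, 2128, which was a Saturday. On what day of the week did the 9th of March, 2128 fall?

Count forward from the earlier date (March 9, 2128) to the later (August 21, 2128):
March 2128: 31 − 9 = 22 days remain.
Then April (30), May (31), June (30), July (31): 30 + 31 + 30 + 31 = 122 days.
August 1–21, 2128: 21 days.
Total: 22 + 122 + 21 = 165 days.
165 mod 7 = 4, so 4 days before Saturday is Tuesday.

Tuesday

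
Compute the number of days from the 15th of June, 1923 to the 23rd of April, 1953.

10905

Day-of-year of June 15, 1923: 166.
Day-of-year of April 23, 1953: 113.
1923 has 365 days, so 365 − 166 = 199 days remain in 1923.
Full years 1924–1952: 21 common + 8 leap = 21×365 + 8×366 = 10593 days.
Total: 199 + 10593 + 113 = 10905 days.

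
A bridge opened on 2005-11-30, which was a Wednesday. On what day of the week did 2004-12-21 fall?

Count forward from the earlier date (December 21, 2004) to the later (November 30, 2005):
December 2004: 31 − 21 = 10 days remain.
Then 10 full months totalling 304 days.
November 1–30, 2005: 30 days.
Total: 10 + 304 + 30 = 344 days.
344 mod 7 = 1, so 1 day before Wednesday is Tuesday.

Tuesday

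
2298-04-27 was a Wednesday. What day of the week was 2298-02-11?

Count forward from the earlier date (February 11, 2298) to the later (April 27, 2298):
February 2298: 28 − 11 = 17 days remain (2298 is not a leap year, so February has 28 days).
Then March (31): 31 days.
April 1–27, 2298: 27 days.
Total: 17 + 31 + 27 = 75 days.
75 mod 7 = 5, so 5 days before Wednesday is Friday.

Friday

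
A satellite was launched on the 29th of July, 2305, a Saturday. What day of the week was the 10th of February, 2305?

Friday

Count forward from the earlier date (February 10, 2305) to the later (July 29, 2305):
February 2305: 28 − 10 = 18 days remain (2305 is not a leap year, so February has 28 days).
Then March (31), April (30), May (31), June (30): 31 + 30 + 31 + 30 = 122 days.
July 1–29, 2305: 29 days.
Total: 18 + 122 + 29 = 169 days.
169 mod 7 = 1, so 1 day before Saturday is Friday.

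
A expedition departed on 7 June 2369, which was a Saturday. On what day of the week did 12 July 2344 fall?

Wednesday

Count forward from the earlier date (July 12, 2344) to the later (June 7, 2369):
From July 12, 2344 to July 12, 2368: 24 years, of which 6 contain a Feb 29 — 18×365 + 6×366 = 8766 days.
July 2368: 31 − 12 = 19 days remain.
Then 10 full months totalling 304 days.
June 1–7, 2369: 7 days.
Residual: 330 days.
Total: 9096 days.
9096 mod 7 = 3, so 3 days before Saturday is Wednesday.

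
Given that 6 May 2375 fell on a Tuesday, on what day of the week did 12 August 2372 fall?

Saturday

Count forward from the earlier date (August 12, 2372) to the later (May 6, 2375):
Day-of-year of August 12, 2372: 225.
Day-of-year of May 6, 2375: 126.
2372 has 366 days, so 366 − 225 = 141 days remain in 2372.
Full years: 2373: 365; 2374: 365. Sum = 730.
Total: 141 + 730 + 126 = 997 days.
997 mod 7 = 3, so 3 days before Tuesday is Saturday.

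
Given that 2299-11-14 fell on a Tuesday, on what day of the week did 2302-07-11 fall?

November 14, 2299 → November 14, 2300: 365 days (2300 is not a leap year (divisible by 100 but not 400)).
November 14, 2300 → November 14, 2301: 365 days.
November 2301: 30 − 14 = 16 days remain.
Then December (31), January (31), February 2302 (28), March (31), April (30), May (31), June (30): 31 + 31 + 28 + 31 + 30 + 31 + 30 = 212 days.
July 1–11, 2302: 11 days.
Residual: 239 days.
Total: 969 days.
969 mod 7 = 3, so 3 days after Tuesday is Friday.

Friday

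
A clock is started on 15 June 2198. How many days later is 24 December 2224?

9688

Day-of-year of June 15, 2198: 166.
Day-of-year of December 24, 2224: 359.
2198 has 365 days, so 365 − 166 = 199 days remain in 2198.
Full years 2199–2223: 20 common + 5 leap = 20×365 + 5×366 = 9130 days.
Total: 199 + 9130 + 359 = 9688 days.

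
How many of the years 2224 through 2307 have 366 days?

20

Years divisible by 4: 2224, 2228, …, 2304 — 21 in all.
Of these, 2300 is divisible by 100 but not 400, so not leap.
Leap years: 21 − 1 = 20.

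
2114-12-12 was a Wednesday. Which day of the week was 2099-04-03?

Count forward from the earlier date (April 3, 2099) to the later (December 12, 2114):
From April 3, 2099 to April 3, 2114: 15 years, of which 3 contain a Feb 29 — 12×365 + 3×366 = 5478 days.
(2100 is not a leap year (divisible by 100 but not 400).)
April 2114: 30 − 3 = 27 days remain.
Then May (31), June (30), July (31), August (31), September (30), October (31), November (30): 31 + 30 + 31 + 31 + 30 + 31 + 30 = 214 days.
December 1–12, 2114: 12 days.
Residual: 253 days.
Total: 5731 days.
5731 mod 7 = 5, so 5 days before Wednesday is Friday.

Friday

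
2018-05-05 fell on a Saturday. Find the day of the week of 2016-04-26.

Tuesday

Count forward from the earlier date (April 26, 2016) to the later (May 5, 2018):
Day-of-year of April 26, 2016: 117.
Day-of-year of May 5, 2018: 125.
2016 has 366 days, so 366 − 117 = 249 days remain in 2016.
Full years: 2017: 365. Sum = 365.
Total: 249 + 365 + 125 = 739 days.
739 mod 7 = 4, so 4 days before Saturday is Tuesday.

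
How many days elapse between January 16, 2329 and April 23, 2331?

827

January 16, 2329 → January 16, 2330: 365 days.
January 16, 2330 → January 16, 2331: 365 days.
January 2331: 31 − 16 = 15 days remain.
Then February 2331 (28), March (31): 28 + 31 = 59 days.
April 1–23, 2331: 23 days.
Residual: 97 days.
Total: 827 days.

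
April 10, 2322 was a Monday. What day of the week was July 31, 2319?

Count forward from the earlier date (July 31, 2319) to the later (April 10, 2322):
Day-of-year of July 31, 2319: 212.
Day-of-year of April 10, 2322: 100.
2319 has 365 days, so 365 − 212 = 153 days remain in 2319.
Full years: 2320: 366; 2321: 365. Sum = 731.
Total: 153 + 731 + 100 = 984 days.
984 mod 7 = 4, so 4 days before Monday is Thursday.

Thursday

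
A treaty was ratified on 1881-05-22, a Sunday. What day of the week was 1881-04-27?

Count forward from the earlier date (April 27, 1881) to the later (May 22, 1881):
April 1881: 30 − 27 = 3 days remain.
May 1–22, 1881: 22 days.
Total: 3 + 22 = 25 days.
25 mod 7 = 4, so 4 days before Sunday is Wednesday.

Wednesday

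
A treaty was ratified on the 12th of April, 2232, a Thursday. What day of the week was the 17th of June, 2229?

Wednesday

Count forward from the earlier date (June 17, 2229) to the later (April 12, 2232):
Day-of-year of June 17, 2229: 168.
Day-of-year of April 12, 2232: 103.
2229 has 365 days, so 365 − 168 = 197 days remain in 2229.
Full years: 2230: 365; 2231: 365. Sum = 730.
Total: 197 + 730 + 103 = 1030 days.
1030 mod 7 = 1, so 1 day before Thursday is Wednesday.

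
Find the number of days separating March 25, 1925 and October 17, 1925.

206

March 1925: 31 − 25 = 6 days remain.
Then April (30), May (31), June (30), July (31), August (31), September (30): 30 + 31 + 30 + 31 + 31 + 30 = 183 days.
October 1–17, 1925: 17 days.
Total: 6 + 183 + 17 = 206 days.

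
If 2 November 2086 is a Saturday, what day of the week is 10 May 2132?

Saturday

Day-of-year of November 2, 2086: 306.
Day-of-year of May 10, 2132: 131.
2086 has 365 days, so 365 − 306 = 59 days remain in 2086.
Full years 2087–2131: 35 common + 10 leap = 35×365 + 10×366 = 16435 days.
Total: 59 + 16435 + 131 = 16625 days.
16625 is a multiple of 7, so 10 May 2132 falls on the same weekday: Saturday.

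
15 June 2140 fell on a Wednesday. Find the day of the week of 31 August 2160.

Sunday

Day-of-year of June 15, 2140: 167.
Day-of-year of August 31, 2160: 244.
2140 has 366 days, so 366 − 167 = 199 days remain in 2140.
Full years 2141–2159: 15 common + 4 leap = 15×365 + 4×366 = 6939 days.
Total: 199 + 6939 + 244 = 7382 days.
7382 mod 7 = 4, so 4 days after Wednesday is Sunday.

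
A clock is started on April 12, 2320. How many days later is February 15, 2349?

10536

From April 12, 2320 to April 12, 2348: 28 years, of which 7 contain a Feb 29 — 21×365 + 7×366 = 10227 days.
April 2348: 30 − 12 = 18 days remain.
Then 9 full months totalling 276 days.
February 1–15, 2349: 15 days (2349 is not a leap year).
Residual: 309 days.
Total: 10536 days.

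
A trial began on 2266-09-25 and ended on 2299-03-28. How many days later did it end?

11872

From September 25, 2266 to September 25, 2298: 32 years, of which 8 contain a Feb 29 — 24×365 + 8×366 = 11688 days.
September 2298: 30 − 25 = 5 days remain.
Then October (31), November (30), December (31), January (31), February 2299 (28): 31 + 30 + 31 + 31 + 28 = 151 days.
March 1–28, 2299: 28 days.
Residual: 184 days.
Total: 11872 days.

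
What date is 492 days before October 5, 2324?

June 1, 2323

Count 492 days before October 5, 2324:
Day-of-year of June 1, 2323: 152.
Day-of-year of October 5, 2324: 279.
2323 has 365 days, so 365 − 152 = 213 days remain in 2323.
Total: 213 + 279 = 492 days.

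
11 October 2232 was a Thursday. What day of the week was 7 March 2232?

Wednesday

Count forward from the earlier date (March 7, 2232) to the later (October 11, 2232):
March 2232: 31 − 7 = 24 days remain.
Then April (30), May (31), June (30), July (31), August (31), September (30): 30 + 31 + 30 + 31 + 31 + 30 = 183 days.
October 1–11, 2232: 11 days.
Total: 24 + 183 + 11 = 218 days.
218 mod 7 = 1, so 1 day before Thursday is Wednesday.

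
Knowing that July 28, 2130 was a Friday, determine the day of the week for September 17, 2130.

Sunday

July 2130: 31 − 28 = 3 days remain.
Then August (31): 31 days.
September 1–17, 2130: 17 days.
Total: 3 + 31 + 17 = 51 days.
51 mod 7 = 2, so 2 days after Friday is Sunday.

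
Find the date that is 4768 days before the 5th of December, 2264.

the 16th of November, 2251

Count 4768 days before December 5, 2264:
From November 16, 2251 to November 16, 2264: 13 years, of which 4 contain a Feb 29 — 9×365 + 4×366 = 4749 days.
November 2264: 30 − 16 = 14 days remain.
December 1–5, 2264: 5 days.
Residual: 19 days.
Total: 4768 days.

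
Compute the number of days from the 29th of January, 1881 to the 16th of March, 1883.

January 29, 1881 → January 29, 1882: 365 days.
January 29, 1882 → January 29, 1883: 365 days.
January 1883: 31 − 29 = 2 days remain.
Then February 1883 (28): 28 days.
March 1–16, 1883: 16 days.
Residual: 46 days.
Total: 776 days.

776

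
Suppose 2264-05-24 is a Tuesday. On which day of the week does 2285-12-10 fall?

Day-of-year of May 24, 2264: 145.
Day-of-year of December 10, 2285: 344.
2264 has 366 days, so 366 − 145 = 221 days remain in 2264.
Full years 2265–2284: 15 common + 5 leap = 15×365 + 5×366 = 7305 days.
Total: 221 + 7305 + 344 = 7870 days.
7870 mod 7 = 2, so 2 days after Tuesday is Thursday.

Thursday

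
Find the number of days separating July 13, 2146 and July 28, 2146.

15

Within July 2146: 28 − 13 = 15 days.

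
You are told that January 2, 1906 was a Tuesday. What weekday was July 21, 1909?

January 2, 1906 → January 2, 1907: 365 days.
January 2, 1907 → January 2, 1908: 365 days.
January 2, 1908 → January 2, 1909: 366 days (1908 is a leap year).
January 1909: 31 − 2 = 29 days remain.
Then February 1909 (28), March (31), April (30), May (31), June (30): 28 + 31 + 30 + 31 + 30 = 150 days.
July 1–21, 1909: 21 days.
Residual: 200 days.
Total: 1296 days.
1296 mod 7 = 1, so 1 day after Tuesday is Wednesday.

Wednesday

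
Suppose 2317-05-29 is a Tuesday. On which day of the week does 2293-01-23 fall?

Monday

Count forward from the earlier date (January 23, 2293) to the later (May 29, 2317):
Day-of-year of January 23, 2293: 23.
Day-of-year of May 29, 2317: 149.
2293 has 365 days, so 365 − 23 = 342 days remain in 2293.
Full years 2294–2316: 18 common + 5 leap = 18×365 + 5×366 = 8400 days.
Total: 342 + 8400 + 149 = 8891 days.
8891 mod 7 = 1, so 1 day before Tuesday is Monday.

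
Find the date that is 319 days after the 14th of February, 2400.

the 29th of December, 2400

Count 319 days after February 14, 2400:
February 2400: 29 − 14 = 15 days remain (2400 is a leap year (divisible by 400), so February has 29 days).
Then 9 full months totalling 275 days.
December 1–29, 2400: 29 days.
Total: 15 + 275 + 29 = 319 days.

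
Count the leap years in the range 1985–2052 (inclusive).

17

Years divisible by 4: 1988, 1992, …, 2052 — 17 in all.
2000 is divisible by 400, so still leap.
No century exceptions apply. Count: 17.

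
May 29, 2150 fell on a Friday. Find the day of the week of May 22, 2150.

Count forward from the earlier date (May 22, 2150) to the later (May 29, 2150):
Within May 2150: 29 − 22 = 7 days.
7 is a multiple of 7, so May 22, 2150 falls on the same weekday: Friday.

Friday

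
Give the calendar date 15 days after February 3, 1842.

February 18, 1842

Count 15 days after February 3, 1842:
Within February 1842: 18 − 3 = 15 days.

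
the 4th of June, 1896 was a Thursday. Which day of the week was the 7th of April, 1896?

Tuesday

Count forward from the earlier date (April 7, 1896) to the later (June 4, 1896):
April 1896: 30 − 7 = 23 days remain.
Then May (31): 31 days.
June 1–4, 1896: 4 days.
Total: 23 + 31 + 4 = 58 days.
58 mod 7 = 2, so 2 days before Thursday is Tuesday.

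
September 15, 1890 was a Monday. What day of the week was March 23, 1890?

Count forward from the earlier date (March 23, 1890) to the later (September 15, 1890):
March 1890: 31 − 23 = 8 days remain.
Then April (30), May (31), June (30), July (31), August (31): 30 + 31 + 30 + 31 + 31 = 153 days.
September 1–15, 1890: 15 days.
Total: 8 + 153 + 15 = 176 days.
176 mod 7 = 1, so 1 day before Monday is Sunday.

Sunday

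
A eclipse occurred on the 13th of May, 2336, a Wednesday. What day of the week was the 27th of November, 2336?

Friday

May 2336: 31 − 13 = 18 days remain.
Then June (30), July (31), August (31), September (30), October (31): 30 + 31 + 31 + 30 + 31 = 153 days.
November 1–27, 2336: 27 days.
Total: 18 + 153 + 27 = 198 days.
198 mod 7 = 2, so 2 days after Wednesday is Friday.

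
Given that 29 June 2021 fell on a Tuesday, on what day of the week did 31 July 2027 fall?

Saturday

June 29, 2021 → June 29, 2022: 365 days.
June 29, 2022 → June 29, 2023: 365 days.
June 29, 2023 → June 29, 2024: 366 days (2024 is a leap year).
June 29, 2024 → June 29, 2025: 365 days.
June 29, 2025 → June 29, 2026: 365 days.
June 29, 2026 → June 29, 2027: 365 days.
June 2027: 30 − 29 = 1 day remains.
July 1–31, 2027: 31 days.
Residual: 32 days.
Total: 2223 days.
2223 mod 7 = 4, so 4 days after Tuesday is Saturday.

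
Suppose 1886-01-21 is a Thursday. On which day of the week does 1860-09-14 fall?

Count forward from the earlier date (September 14, 1860) to the later (January 21, 1886):
From September 14, 1860 to September 14, 1885: 25 years, of which 6 contain a Feb 29 — 19×365 + 6×366 = 9131 days.
September 1885: 30 − 14 = 16 days remain.
Then October (31), November (30), December (31): 31 + 30 + 31 = 92 days.
January 1–21, 1886: 21 days.
Residual: 129 days.
Total: 9260 days.
9260 mod 7 = 6, so 6 days before Thursday is Friday.

Friday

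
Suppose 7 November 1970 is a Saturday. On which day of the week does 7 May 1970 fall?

Thursday

Count forward from the earlier date (May 7, 1970) to the later (November 7, 1970):
May 1970: 31 − 7 = 24 days remain.
Then June (30), July (31), August (31), September (30), October (31): 30 + 31 + 31 + 30 + 31 = 153 days.
November 1–7, 1970: 7 days.
Total: 24 + 153 + 7 = 184 days.
184 mod 7 = 2, so 2 days before Saturday is Thursday.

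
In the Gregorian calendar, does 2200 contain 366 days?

No

2200 is not a leap year (divisible by 100 but not 400).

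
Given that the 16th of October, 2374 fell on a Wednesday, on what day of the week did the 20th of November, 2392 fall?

Friday

From October 16, 2374 to October 16, 2392: 18 years, of which 5 contain a Feb 29 — 13×365 + 5×366 = 6575 days.
October 2392: 31 − 16 = 15 days remain.
November 1–20, 2392: 20 days.
Residual: 35 days.
Total: 6610 days.
6610 mod 7 = 2, so 2 days after Wednesday is Friday.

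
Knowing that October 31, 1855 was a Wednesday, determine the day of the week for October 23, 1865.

Monday

From October 31, 1855 to October 31, 1864: 9 years, of which 3 contain a Feb 29 — 6×365 + 3×366 = 3288 days.
October 1864: 31 − 31 = 0 days remain.
Then 11 full months totalling 334 days.
October 1–23, 1865: 23 days.
Residual: 357 days.
Total: 3645 days.
3645 mod 7 = 5, so 5 days after Wednesday is Monday.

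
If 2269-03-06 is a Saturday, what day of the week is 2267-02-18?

Count forward from the earlier date (February 18, 2267) to the later (March 6, 2269):
February 2267: 28 − 18 = 10 days remain (2267 is not a leap year, so February has 28 days).
Then 24 full months totalling 731 days.
March 1–6, 2269: 6 days.
Total: 10 + 731 + 6 = 747 days.
747 mod 7 = 5, so 5 days before Saturday is Monday.

Monday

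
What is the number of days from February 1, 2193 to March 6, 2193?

February 2193: 28 − 1 = 27 days remain (2193 is not a leap year, so February has 28 days).
March 1–6, 2193: 6 days.
Total: 27 + 6 = 33 days.

33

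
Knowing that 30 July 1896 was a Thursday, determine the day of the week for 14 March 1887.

Monday

Count forward from the earlier date (March 14, 1887) to the later (July 30, 1896):
Day-of-year of March 14, 1887: 73.
Day-of-year of July 30, 1896: 212.
1887 has 365 days, so 365 − 73 = 292 days remain in 1887.
Full years 1888–1895: 6 common + 2 leap = 6×365 + 2×366 = 2922 days.
Total: 292 + 2922 + 212 = 3426 days.
3426 mod 7 = 3, so 3 days before Thursday is Monday.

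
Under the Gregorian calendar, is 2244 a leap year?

Yes

2244 is a leap year.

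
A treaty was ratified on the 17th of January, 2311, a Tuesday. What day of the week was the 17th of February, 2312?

Day-of-year of January 17, 2311: 17.
Day-of-year of February 17, 2312: 48.
2311 has 365 days, so 365 − 17 = 348 days remain in 2311.
Total: 348 + 48 = 396 days.
396 mod 7 = 4, so 4 days after Tuesday is Saturday.

Saturday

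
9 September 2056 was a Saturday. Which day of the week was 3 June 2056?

Saturday

Count forward from the earlier date (June 3, 2056) to the later (September 9, 2056):
June 2056: 30 − 3 = 27 days remain.
Then July (31), August (31): 31 + 31 = 62 days.
September 1–9, 2056: 9 days.
Total: 27 + 62 + 9 = 98 days.
98 is a multiple of 7, so 3 June 2056 falls on the same weekday: Saturday.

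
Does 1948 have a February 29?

Yes

1948 is a leap year.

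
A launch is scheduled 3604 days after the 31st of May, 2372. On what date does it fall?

the 13th of April, 2382

Count 3604 days after May 31, 2372:
Day-of-year of May 31, 2372: 152.
Day-of-year of April 13, 2382: 103.
2372 has 366 days, so 366 − 152 = 214 days remain in 2372.
Full years 2373–2381: 7 common + 2 leap = 7×365 + 2×366 = 3287 days.
Total: 214 + 3287 + 103 = 3604 days.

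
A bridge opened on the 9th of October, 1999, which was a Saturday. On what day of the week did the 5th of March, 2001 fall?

Monday

October 1999: 31 − 9 = 22 days remain.
Then 16 full months totalling 486 days.
March 1–5, 2001: 5 days.
Total: 22 + 486 + 5 = 513 days.
513 mod 7 = 2, so 2 days after Saturday is Monday.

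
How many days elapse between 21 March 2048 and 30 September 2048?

March 2048: 31 − 21 = 10 days remain.
Then April (30), May (31), June (30), July (31), August (31): 30 + 31 + 30 + 31 + 31 = 153 days.
September 1–30, 2048: 30 days.
Total: 10 + 153 + 30 = 193 days.

193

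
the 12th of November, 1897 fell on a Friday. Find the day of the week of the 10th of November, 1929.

From November 12, 1897 to November 12, 1928: 31 years, of which 7 contain a Feb 29 — 24×365 + 7×366 = 11322 days.
(1900 is not a leap year (divisible by 100 but not 400).)
November 1928: 30 − 12 = 18 days remain.
Then 11 full months totalling 335 days.
November 1–10, 1929: 10 days.
Residual: 363 days.
Total: 11685 days.
11685 mod 7 = 2, so 2 days after Friday is Sunday.

Sunday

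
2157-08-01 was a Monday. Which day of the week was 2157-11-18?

Friday

August 2157: 31 − 1 = 30 days remain.
Then September (30), October (31): 30 + 31 = 61 days.
November 1–18, 2157: 18 days.
Total: 30 + 61 + 18 = 109 days.
109 mod 7 = 4, so 4 days after Monday is Friday.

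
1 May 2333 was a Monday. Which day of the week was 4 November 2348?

From May 1, 2333 to May 1, 2348: 15 years, of which 4 contain a Feb 29 — 11×365 + 4×366 = 5479 days.
May 2348: 31 − 1 = 30 days remain.
Then June (30), July (31), August (31), September (30), October (31): 30 + 31 + 31 + 30 + 31 = 153 days.
November 1–4, 2348: 4 days.
Residual: 187 days.
Total: 5666 days.
5666 mod 7 = 3, so 3 days after Monday is Thursday.

Thursday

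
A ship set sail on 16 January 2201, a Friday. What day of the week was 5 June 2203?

January 2201: 31 − 16 = 15 days remain.
Then 28 full months totalling 850 days.
June 1–5, 2203: 5 days.
Total: 15 + 850 + 5 = 870 days.
870 mod 7 = 2, so 2 days after Friday is Sunday.

Sunday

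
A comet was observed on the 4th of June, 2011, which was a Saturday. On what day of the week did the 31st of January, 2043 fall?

From June 4, 2011 to June 4, 2042: 31 years, of which 8 contain a Feb 29 — 23×365 + 8×366 = 11323 days.
June 2042: 30 − 4 = 26 days remain.
Then July (31), August (31), September (30), October (31), November (30), December (31): 31 + 31 + 30 + 31 + 30 + 31 = 184 days.
January 1–31, 2043: 31 days.
Residual: 241 days.
Total: 11564 days.
11564 is a multiple of 7, so the 31st of January, 2043 falls on the same weekday: Saturday.

Saturday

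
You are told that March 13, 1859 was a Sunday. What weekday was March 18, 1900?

Sunday

Day-of-year of March 13, 1859: 72.
Day-of-year of March 18, 1900: 77.
1859 has 365 days, so 365 − 72 = 293 days remain in 1859.
Full years 1860–1899: 30 common + 10 leap = 30×365 + 10×366 = 14610 days.
Total: 293 + 14610 + 77 = 14980 days.
14980 is a multiple of 7, so March 18, 1900 falls on the same weekday: Sunday.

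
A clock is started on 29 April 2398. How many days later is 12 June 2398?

44

April 2398: 30 − 29 = 1 day remains.
Then May (31): 31 days.
June 1–12, 2398: 12 days.
Total: 1 + 31 + 12 = 44 days.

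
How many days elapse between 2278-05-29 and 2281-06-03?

May 29, 2278 → May 29, 2279: 365 days.
May 29, 2279 → May 29, 2280: 366 days (2280 is a leap year).
May 29, 2280 → May 29, 2281: 365 days.
May 2281: 31 − 29 = 2 days remain.
June 1–3, 2281: 3 days.
Residual: 5 days.
Total: 1101 days.

1101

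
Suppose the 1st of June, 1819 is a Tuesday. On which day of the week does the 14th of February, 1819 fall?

Sunday

Count forward from the earlier date (February 14, 1819) to the later (June 1, 1819):
February 1819: 28 − 14 = 14 days remain (1819 is not a leap year, so February has 28 days).
Then March (31), April (30), May (31): 31 + 30 + 31 = 92 days.
June 1, 1819: 1 day.
Total: 14 + 92 + 1 = 107 days.
107 mod 7 = 2, so 2 days before Tuesday is Sunday.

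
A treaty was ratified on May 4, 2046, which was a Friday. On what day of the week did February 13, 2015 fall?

Count forward from the earlier date (February 13, 2015) to the later (May 4, 2046):
From February 13, 2015 to February 13, 2046: 31 years, of which 8 contain a Feb 29 — 23×365 + 8×366 = 11323 days.
February 2046: 28 − 13 = 15 days remain (2046 is not a leap year, so February has 28 days).
Then March (31), April (30): 31 + 30 = 61 days.
May 1–4, 2046: 4 days.
Residual: 80 days.
Total: 11403 days.
11403 is a multiple of 7, so February 13, 2015 falls on the same weekday: Friday.

Friday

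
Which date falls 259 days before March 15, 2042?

June 29, 2041

Count 259 days before March 15, 2042:
June 2041: 30 − 29 = 1 day remains.
Then July (31), August (31), September (30), October (31), November (30), December (31), January (31), February 2042 (28): 31 + 31 + 30 + 31 + 30 + 31 + 31 + 28 = 243 days.
March 1–15, 2042: 15 days.
Residual: 259 days.
Total: 259 days.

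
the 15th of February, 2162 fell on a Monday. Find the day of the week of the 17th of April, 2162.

Saturday

February 2162: 28 − 15 = 13 days remain (2162 is not a leap year, so February has 28 days).
Then March (31): 31 days.
April 1–17, 2162: 17 days.
Total: 13 + 31 + 17 = 61 days.
61 mod 7 = 5, so 5 days after Monday is Saturday.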